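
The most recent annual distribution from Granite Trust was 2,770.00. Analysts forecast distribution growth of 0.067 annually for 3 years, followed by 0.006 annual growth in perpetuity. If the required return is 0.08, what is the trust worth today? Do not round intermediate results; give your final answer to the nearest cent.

D_1 = 2955.59000
D_2 = 3153.61453
D_3 = 3364.90670
Terminal value at year 3: TV = D_3×(1+g_2)/(r−g_2) = 3385.09614/0.074 = 45744.54248
P_0 = D_1/(1+r)^1 + D_2/(1+r)^2 + D_3/(1+r)^3 + TV/(1+r)^3
    = 2736.65741 + 2703.71616 + 2671.17143 + 36313.49267 = 44425.03767

44425.04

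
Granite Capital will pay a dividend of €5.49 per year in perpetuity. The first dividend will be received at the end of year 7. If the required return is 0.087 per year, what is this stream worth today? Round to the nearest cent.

€38.25

Value at end of year 6: C / r = €5.49 / 0.087 = €63.1034
Discount to today: PV = €63.1034 / (1 + 0.087)^6 = €63.1034 / 1.649595 = €38.25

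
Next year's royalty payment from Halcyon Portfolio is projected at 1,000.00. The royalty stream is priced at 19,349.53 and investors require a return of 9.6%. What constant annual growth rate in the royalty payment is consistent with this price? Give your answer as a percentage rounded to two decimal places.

4.43%

P = D₁/(r−g) ⇒ g = r − D₁/P = 0.096 − 1,000.00/19,349.53 = 0.044319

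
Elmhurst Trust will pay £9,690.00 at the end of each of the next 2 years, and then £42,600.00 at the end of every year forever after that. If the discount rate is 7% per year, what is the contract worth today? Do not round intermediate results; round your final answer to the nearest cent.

PV of 2-year annuity: £9,690.00 × [1 − (1+0.07)^−2] / 0.07 = 17519.69604
Perpetuity value at year 2: £42,600.00 / 0.07 = 608571.42857
PV of perpetuity: 608571.42857 / (1+0.07)^2 = 531549.85463
Total PV = 17519.69604 + 531549.85463 = 549069.55068

£549069.55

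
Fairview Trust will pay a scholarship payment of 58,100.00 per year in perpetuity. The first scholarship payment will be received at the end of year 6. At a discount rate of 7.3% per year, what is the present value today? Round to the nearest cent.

Value at end of year 5: C / r = 58,100.00 / 0.073 = 795,890.4110
Discount to today: PV = 795,890.4110 / (1 + 0.073)^5 = 795,890.4110 / 1.422324 = 559,570.31

559570.31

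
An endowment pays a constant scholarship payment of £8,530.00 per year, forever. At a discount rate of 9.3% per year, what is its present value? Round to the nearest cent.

£91720.43

Level perpetuity: PV = C / r = £8,530.00 / 0.093 = £91,720.43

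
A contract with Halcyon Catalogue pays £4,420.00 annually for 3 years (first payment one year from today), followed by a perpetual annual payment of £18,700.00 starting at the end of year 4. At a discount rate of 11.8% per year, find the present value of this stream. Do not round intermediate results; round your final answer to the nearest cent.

£124058.20

PV of 3-year annuity: £4,420.00 × [1 − (1+0.118)^−3] / 0.118 = 10652.68638
Perpetuity value at year 3: £18,700.00 / 0.118 = 158474.57627
PV of perpetuity: 158474.57627 / (1+0.118)^3 = 113405.51851
Total PV = 10652.68638 + 113405.51851 = 124058.20489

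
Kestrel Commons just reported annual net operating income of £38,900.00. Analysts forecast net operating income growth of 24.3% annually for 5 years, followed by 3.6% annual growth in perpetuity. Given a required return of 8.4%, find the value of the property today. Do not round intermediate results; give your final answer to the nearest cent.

D_1 = 48352.70000
D_2 = 60102.40610
D_3 = 74707.29078
D_4 = 92861.16244
D_5 = 115426.42492
Terminal value at year 5: TV = D_5×(1+g_2)/(r−g_2) = 119581.77621/0.048 = 2491287.00443
P_0 = D_1/(1+r)^1 + D_2/(1+r)^2 + D_3/(1+r)^3 + D_4/(1+r)^4 + D_5/(1+r)^5 + TV/(1+r)^5
    = 44605.81181 + 51148.54620 + 58650.96211 + 67253.82463 + 77118.54614 + 1664475.28748 = 1963252.97836

£1963252.98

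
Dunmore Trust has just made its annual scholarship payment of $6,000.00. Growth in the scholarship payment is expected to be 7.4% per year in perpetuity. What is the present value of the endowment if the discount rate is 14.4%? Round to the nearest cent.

D₁ = D₀ × (1 + g) = $6,000.00 × 1.074 = $6,444.0000
Growing perpetuity: P = D₁ / (r − g) = $6,444.0000 / (0.144 − 0.074) = $92,057.14

$92057.14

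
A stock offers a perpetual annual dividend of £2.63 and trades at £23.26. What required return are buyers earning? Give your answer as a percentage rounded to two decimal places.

P = C/r ⇒ r = C/P = £2.63/£23.26 = 0.113070

11.31%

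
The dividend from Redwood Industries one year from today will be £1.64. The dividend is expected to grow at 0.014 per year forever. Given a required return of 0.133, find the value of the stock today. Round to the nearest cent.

£13.78

Growing perpetuity: P = D₁ / (r − g) = £1.6400 / (0.133 − 0.014) = £13.78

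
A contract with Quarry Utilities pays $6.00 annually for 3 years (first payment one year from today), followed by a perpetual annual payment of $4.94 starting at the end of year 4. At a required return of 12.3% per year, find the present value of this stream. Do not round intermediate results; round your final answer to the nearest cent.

$42.70

PV of 3-year annuity: $6.00 × [1 − (1+0.123)^−3] / 0.123 = 14.33702
Perpetuity value at year 3: $4.94 / 0.123 = 40.16260
PV of perpetuity: 40.16260 / (1+0.123)^3 = 28.35846
Total PV = 14.33702 + 28.35846 = 42.69548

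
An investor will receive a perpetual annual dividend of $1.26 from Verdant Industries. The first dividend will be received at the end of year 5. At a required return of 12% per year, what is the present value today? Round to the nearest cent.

$6.67

Value at end of year 4: C / r = $1.26 / 0.12 = $10.5000
Discount to today: PV = $10.5000 / (1 + 0.12)^4 = $10.5000 / 1.573519 = $6.67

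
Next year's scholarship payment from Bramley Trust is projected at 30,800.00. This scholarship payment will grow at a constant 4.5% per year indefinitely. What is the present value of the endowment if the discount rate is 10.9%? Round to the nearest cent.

Growing perpetuity: P = D₁ / (r − g) = 30,800.0000 / (0.109 − 0.045) = 481,250.00

481250.00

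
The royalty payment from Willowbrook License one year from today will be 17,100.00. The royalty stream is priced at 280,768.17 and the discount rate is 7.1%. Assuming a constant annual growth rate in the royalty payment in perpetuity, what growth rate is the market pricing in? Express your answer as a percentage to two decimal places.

1.01%

P = D₁/(r−g) ⇒ g = r − D₁/P = 0.071 − 17,100.00/280,768.17 = 0.010096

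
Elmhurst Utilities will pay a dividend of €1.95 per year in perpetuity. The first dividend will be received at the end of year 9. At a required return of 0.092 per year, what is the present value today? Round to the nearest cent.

Value at end of year 8: C / r = €1.95 / 0.092 = €21.1957
Discount to today: PV = €21.1957 / (1 + 0.092)^8 = €21.1957 / 2.022000 = €10.48

€10.48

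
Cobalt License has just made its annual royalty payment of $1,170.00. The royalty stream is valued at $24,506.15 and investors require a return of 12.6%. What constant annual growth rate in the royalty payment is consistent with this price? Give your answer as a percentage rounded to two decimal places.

7.47%

P = D₀(1+g)/(r−g) ⇒ P(r−g) = D₀(1+g) ⇒ g(P+D₀) = P·r − D₀
g = (P·r − D₀)/(P + D₀) = ($24,506.15×0.126 − $1,170.00) / ($24,506.15 + $1,170.00) = 0.074691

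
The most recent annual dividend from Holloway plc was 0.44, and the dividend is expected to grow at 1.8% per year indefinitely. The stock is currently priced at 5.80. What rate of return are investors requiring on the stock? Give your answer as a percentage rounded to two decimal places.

D₁ = 0.44 × 1.018 = 0.4479
P = D₁/(r − g) ⇒ r = D₁/P + g = 0.4479/5.80 + 0.018 = 0.077228 + 0.018 = 0.095228

9.52%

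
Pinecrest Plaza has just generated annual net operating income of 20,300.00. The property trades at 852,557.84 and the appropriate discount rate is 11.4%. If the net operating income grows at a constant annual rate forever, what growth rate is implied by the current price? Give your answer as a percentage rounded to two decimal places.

8.81%

P = D₀(1+g)/(r−g) ⇒ P(r−g) = D₀(1+g) ⇒ g(P+D₀) = P·r − D₀
g = (P·r − D₀)/(P + D₀) = (852,557.84×0.114 − 20,300.00) / (852,557.84 + 20,300.00) = 0.088092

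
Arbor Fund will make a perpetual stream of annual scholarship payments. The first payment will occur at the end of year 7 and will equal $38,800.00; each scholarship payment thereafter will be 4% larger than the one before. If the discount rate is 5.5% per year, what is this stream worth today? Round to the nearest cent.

$1875969.22

Value at end of year 6: C₁ / (r − g) = $38,800.00 / (0.055 − 0.04) = $2,586,666.6667
Discount to today: PV = $2,586,666.6667 / (1 + 0.055)^6 = $2,586,666.6667 / 1.378843 = $1,875,969.22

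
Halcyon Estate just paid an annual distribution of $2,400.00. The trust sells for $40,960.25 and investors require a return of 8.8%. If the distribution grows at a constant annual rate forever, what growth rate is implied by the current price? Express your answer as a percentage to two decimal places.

P = D₀(1+g)/(r−g) ⇒ P(r−g) = D₀(1+g) ⇒ g(P+D₀) = P·r − D₀
g = (P·r − D₀)/(P + D₀) = ($40,960.25×0.088 − $2,400.00) / ($40,960.25 + $2,400.00) = 0.027779

2.78%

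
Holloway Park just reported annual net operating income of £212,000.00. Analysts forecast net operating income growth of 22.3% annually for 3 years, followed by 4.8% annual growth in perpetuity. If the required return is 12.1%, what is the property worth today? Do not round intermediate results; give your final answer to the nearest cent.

£4711100.91

D_1 = 259276.00000
D_2 = 317094.54800
D_3 = 387806.63220
Terminal value at year 3: TV = D_3×(1+g_2)/(r−g_2) = 406421.35055/0.073 = 5567415.76096
P_0 = D_1/(1+r)^1 + D_2/(1+r)^2 + D_3/(1+r)^3 + TV/(1+r)^3
    = 231289.91971 + 252335.03284 + 275295.04475 + 3952180.91635 = 4711100.91365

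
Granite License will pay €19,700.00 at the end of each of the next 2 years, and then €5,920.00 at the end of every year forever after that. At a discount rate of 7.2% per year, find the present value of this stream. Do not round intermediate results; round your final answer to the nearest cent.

PV of 2-year annuity: €19,700.00 × [1 − (1+0.072)^−2] / 0.072 = 35519.46425
Perpetuity value at year 2: €5,920.00 / 0.072 = 82222.22222
PV of perpetuity: 82222.22222 / (1+0.072)^2 = 71548.35276
Total PV = 35519.46425 + 71548.35276 = 107067.81701

€107067.82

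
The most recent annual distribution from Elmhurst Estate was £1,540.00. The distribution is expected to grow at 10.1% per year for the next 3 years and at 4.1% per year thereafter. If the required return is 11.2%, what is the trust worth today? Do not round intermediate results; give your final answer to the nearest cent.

£26445.17

D_1 = 1695.54000
D_2 = 1866.78954
D_3 = 2055.33528
Terminal value at year 3: TV = D_3×(1+g_2)/(r−g_2) = 2139.60403/0.071 = 30135.26803
P_0 = D_1/(1+r)^1 + D_2/(1+r)^2 + D_3/(1+r)^3 + TV/(1+r)^3
    = 1524.76619 + 1509.68307 + 1494.74915 + 21915.96998 = 26445.16838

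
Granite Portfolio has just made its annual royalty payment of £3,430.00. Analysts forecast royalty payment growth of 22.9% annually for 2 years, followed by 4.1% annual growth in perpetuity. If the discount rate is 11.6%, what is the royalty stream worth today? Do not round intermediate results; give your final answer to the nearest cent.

£65674.71

D_1 = 4215.47000
D_2 = 5180.81263
Terminal value at year 2: TV = D_2×(1+g_2)/(r−g_2) = 5393.22595/0.075 = 71909.67930
P_0 = D_1/(1+r)^1 + D_2/(1+r)^2 + TV/(1+r)^2
    = 3777.30287 + 4159.77171 + 57737.63128 = 65674.70585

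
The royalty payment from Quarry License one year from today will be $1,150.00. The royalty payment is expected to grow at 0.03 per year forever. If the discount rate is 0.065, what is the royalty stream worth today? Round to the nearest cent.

Growing perpetuity: P = D₁ / (r − g) = $1,150.0000 / (0.065 − 0.03) = $32,857.14

$32857.14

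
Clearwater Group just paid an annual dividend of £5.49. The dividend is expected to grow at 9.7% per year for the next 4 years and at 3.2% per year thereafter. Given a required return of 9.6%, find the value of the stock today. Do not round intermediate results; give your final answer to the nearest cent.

£110.86

D_1 = 6.02253
D_2 = 6.60672
D_3 = 7.24757
D_4 = 7.95058
Terminal value at year 4: TV = D_4×(1+g_2)/(r−g_2) = 8.20500/0.064 = 128.20312
P_0 = D_1/(1+r)^1 + D_2/(1+r)^2 + D_3/(1+r)^3 + D_4/(1+r)^4 + TV/(1+r)^4
    = 5.49501 + 5.50002 + 5.50504 + 5.51006 + 88.84978 = 110.85992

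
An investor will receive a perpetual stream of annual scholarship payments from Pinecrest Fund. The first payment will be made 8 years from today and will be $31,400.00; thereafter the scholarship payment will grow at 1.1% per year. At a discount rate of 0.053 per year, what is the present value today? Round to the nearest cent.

$520812.93

Value at end of year 7: C₁ / (r − g) = $31,400.00 / (0.053 − 0.011) = $747,619.0476
Discount to today: PV = $747,619.0476 / (1 + 0.053)^7 = $747,619.0476 / 1.435485 = $520,812.93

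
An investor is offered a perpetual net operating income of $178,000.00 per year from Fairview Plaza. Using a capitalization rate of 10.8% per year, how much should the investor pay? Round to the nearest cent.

Level perpetuity: PV = C / r = $178,000.00 / 0.108 = $1,648,148.15

$1648148.15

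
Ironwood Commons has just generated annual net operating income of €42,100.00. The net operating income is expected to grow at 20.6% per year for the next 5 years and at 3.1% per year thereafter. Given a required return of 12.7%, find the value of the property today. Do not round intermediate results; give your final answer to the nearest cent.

D_1 = 50772.60000
D_2 = 61231.75560
D_3 = 73845.49725
D_4 = 89057.66969
D_5 = 107403.54964
Terminal value at year 5: TV = D_5×(1+g_2)/(r−g_2) = 110733.05968/0.096 = 1153469.37169
P_0 = D_1/(1+r)^1 + D_2/(1+r)^2 + D_3/(1+r)^3 + D_4/(1+r)^4 + D_5/(1+r)^5 + TV/(1+r)^5
    = 45051.10914 + 48209.08396 + 51588.42525 + 55204.65027 + 59074.36399 + 634434.05497 = 893561.68757

€893561.69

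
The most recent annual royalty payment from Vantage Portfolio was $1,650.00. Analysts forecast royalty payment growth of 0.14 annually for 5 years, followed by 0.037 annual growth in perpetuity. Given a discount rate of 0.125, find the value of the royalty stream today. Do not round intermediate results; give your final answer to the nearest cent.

$29360.96

D_1 = 1881.00000
D_2 = 2144.34000
D_3 = 2444.54760
D_4 = 2786.78426
D_5 = 3176.93406
Terminal value at year 5: TV = D_5×(1+g_2)/(r−g_2) = 3294.48062/0.088 = 37437.27979
P_0 = D_1/(1+r)^1 + D_2/(1+r)^2 + D_3/(1+r)^3 + D_4/(1+r)^4 + D_5/(1+r)^5 + TV/(1+r)^5
    = 1672.00000 + 1694.29333 + 1716.88391 + 1739.77570 + 1762.97271 + 20775.03064 = 29360.95628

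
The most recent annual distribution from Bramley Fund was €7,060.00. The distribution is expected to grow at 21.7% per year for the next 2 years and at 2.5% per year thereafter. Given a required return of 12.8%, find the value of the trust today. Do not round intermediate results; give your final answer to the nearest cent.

D_1 = 8592.02000
D_2 = 10456.48834
Terminal value at year 2: TV = D_2×(1+g_2)/(r−g_2) = 10717.90055/0.103 = 104057.28688
P_0 = D_1/(1+r)^1 + D_2/(1+r)^2 + TV/(1+r)^2
    = 7617.03901 + 8218.02879 + 81781.35443 = 97616.42223

€97616.42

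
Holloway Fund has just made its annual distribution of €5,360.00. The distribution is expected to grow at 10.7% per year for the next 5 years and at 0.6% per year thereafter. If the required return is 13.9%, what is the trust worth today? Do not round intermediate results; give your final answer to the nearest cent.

€59782.55

D_1 = 5933.52000
D_2 = 6568.40664
D_3 = 7271.22615
D_4 = 8049.24735
D_5 = 8910.51681
Terminal value at year 5: TV = D_5×(1+g_2)/(r−g_2) = 8963.97992/0.133 = 67398.34523
P_0 = D_1/(1+r)^1 + D_2/(1+r)^2 + D_3/(1+r)^3 + D_4/(1+r)^4 + D_5/(1+r)^5 + TV/(1+r)^5
    = 5209.41176 + 5063.05428 + 4920.80868 + 4782.55945 + 4648.19430 + 35158.52229 = 59782.55076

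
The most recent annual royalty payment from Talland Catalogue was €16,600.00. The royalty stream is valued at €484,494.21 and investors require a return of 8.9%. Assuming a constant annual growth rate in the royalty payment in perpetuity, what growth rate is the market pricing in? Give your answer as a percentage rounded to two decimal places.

5.29%

P = D₀(1+g)/(r−g) ⇒ P(r−g) = D₀(1+g) ⇒ g(P+D₀) = P·r − D₀
g = (P·r − D₀)/(P + D₀) = (€484,494.21×0.089 − €16,600.00) / (€484,494.21 + €16,600.00) = 0.052924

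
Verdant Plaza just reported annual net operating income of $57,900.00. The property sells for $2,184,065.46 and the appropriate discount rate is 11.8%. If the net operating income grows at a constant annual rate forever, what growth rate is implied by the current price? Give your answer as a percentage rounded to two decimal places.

8.91%

P = D₀(1+g)/(r−g) ⇒ P(r−g) = D₀(1+g) ⇒ g(P+D₀) = P·r − D₀
g = (P·r − D₀)/(P + D₀) = ($2,184,065.46×0.118 − $57,900.00) / ($2,184,065.46 + $57,900.00) = 0.089127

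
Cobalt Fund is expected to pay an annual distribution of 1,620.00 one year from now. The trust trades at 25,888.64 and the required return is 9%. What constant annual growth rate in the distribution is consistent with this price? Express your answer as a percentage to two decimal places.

2.74%

P = D₁/(r−g) ⇒ g = r − D₁/P = 0.09 − 1,620.00/25,888.64 = 0.027424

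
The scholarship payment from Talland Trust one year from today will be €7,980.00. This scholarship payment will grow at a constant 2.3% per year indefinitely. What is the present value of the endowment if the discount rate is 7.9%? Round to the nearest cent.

€142500.00

Growing perpetuity: P = D₁ / (r − g) = €7,980.0000 / (0.079 − 0.023) = €142,500.00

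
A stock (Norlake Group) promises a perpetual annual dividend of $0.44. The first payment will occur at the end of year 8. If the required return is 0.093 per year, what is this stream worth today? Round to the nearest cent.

Value at end of year 7: C / r = $0.44 / 0.093 = $4.7312
Discount to today: PV = $4.7312 / (1 + 0.093)^7 = $4.7312 / 1.863550 = $2.54

$2.54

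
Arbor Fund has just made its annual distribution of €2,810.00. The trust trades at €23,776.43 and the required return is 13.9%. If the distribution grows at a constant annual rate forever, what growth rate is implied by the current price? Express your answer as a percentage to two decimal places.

P = D₀(1+g)/(r−g) ⇒ P(r−g) = D₀(1+g) ⇒ g(P+D₀) = P·r − D₀
g = (P·r − D₀)/(P + D₀) = (€23,776.43×0.139 − €2,810.00) / (€23,776.43 + €2,810.00) = 0.018616

1.86%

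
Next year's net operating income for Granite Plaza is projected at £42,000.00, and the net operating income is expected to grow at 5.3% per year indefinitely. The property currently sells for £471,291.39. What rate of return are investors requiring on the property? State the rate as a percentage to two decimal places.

14.21%

P = D₁/(r − g) ⇒ r = D₁/P + g = £42,000.0000/£471,291.39 + 0.053 = 0.089117 + 0.053 = 0.142117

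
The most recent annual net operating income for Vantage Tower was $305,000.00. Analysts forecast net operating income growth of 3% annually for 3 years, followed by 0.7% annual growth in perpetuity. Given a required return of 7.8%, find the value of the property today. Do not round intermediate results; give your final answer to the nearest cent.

D_1 = 314150.00000
D_2 = 323574.50000
D_3 = 333281.73500
Terminal value at year 3: TV = D_3×(1+g_2)/(r−g_2) = 335614.70714/0.071 = 4726967.70627
P_0 = D_1/(1+r)^1 + D_2/(1+r)^2 + D_3/(1+r)^3 + TV/(1+r)^3
    = 291419.29499 + 278443.29670 + 266045.07941 + 3773343.59100 = 4609251.26210

$4609251.26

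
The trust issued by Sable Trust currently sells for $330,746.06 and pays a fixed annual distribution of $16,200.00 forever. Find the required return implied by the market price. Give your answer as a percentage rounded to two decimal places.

4.90%

P = C/r ⇒ r = C/P = $16,200.00/$330,746.06 = 0.048980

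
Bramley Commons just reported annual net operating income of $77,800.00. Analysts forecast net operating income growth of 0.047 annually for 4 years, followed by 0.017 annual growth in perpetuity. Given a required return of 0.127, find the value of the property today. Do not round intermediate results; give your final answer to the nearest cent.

D_1 = 81456.60000
D_2 = 85285.06020
D_3 = 89293.45803
D_4 = 93490.25056
Terminal value at year 4: TV = D_4×(1+g_2)/(r−g_2) = 95079.58482/0.11 = 864359.86197
P_0 = D_1/(1+r)^1 + D_2/(1+r)^2 + D_3/(1+r)^3 + D_4/(1+r)^4 + TV/(1+r)^4
    = 72277.37356 + 67146.77029 + 62380.36246 + 57952.29769 + 535795.33409 = 795552.13808

$795552.14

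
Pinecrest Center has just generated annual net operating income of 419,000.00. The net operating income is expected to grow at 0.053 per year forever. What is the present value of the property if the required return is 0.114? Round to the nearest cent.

D₁ = D₀ × (1 + g) = 419,000.00 × 1.053 = 441,207.0000
Growing perpetuity: P = D₁ / (r − g) = 441,207.0000 / (0.114 − 0.053) = 7,232,901.64

7232901.64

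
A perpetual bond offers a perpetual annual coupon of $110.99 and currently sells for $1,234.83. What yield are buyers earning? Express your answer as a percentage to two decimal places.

P = C/r ⇒ r = C/P = $110.99/$1,234.83 = 0.089883

8.99%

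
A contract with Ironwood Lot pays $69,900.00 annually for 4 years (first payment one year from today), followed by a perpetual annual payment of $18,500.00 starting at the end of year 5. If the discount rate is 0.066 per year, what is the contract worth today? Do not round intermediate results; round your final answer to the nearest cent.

$455989.47

PV of 4-year annuity: $69,900.00 × [1 − (1+0.066)^−4] / 0.066 = 238919.88603
Perpetuity value at year 4: $18,500.00 / 0.066 = 280303.03030
PV of perpetuity: 280303.03030 / (1+0.066)^4 = 217069.58407
Total PV = 238919.88603 + 217069.58407 = 455989.47010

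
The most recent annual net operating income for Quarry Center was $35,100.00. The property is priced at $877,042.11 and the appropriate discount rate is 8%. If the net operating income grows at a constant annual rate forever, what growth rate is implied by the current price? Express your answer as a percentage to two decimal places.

3.84%

P = D₀(1+g)/(r−g) ⇒ P(r−g) = D₀(1+g) ⇒ g(P+D₀) = P·r − D₀
g = (P·r − D₀)/(P + D₀) = ($877,042.11×0.08 − $35,100.00) / ($877,042.11 + $35,100.00) = 0.038441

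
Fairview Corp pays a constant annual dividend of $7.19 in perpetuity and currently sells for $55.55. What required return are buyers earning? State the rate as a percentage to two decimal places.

12.94%

P = C/r ⇒ r = C/P = $7.19/$55.55 = 0.129433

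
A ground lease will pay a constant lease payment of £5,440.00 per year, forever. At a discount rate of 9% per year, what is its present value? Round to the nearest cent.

Level perpetuity: PV = C / r = £5,440.00 / 0.09 = £60,444.44

£60444.44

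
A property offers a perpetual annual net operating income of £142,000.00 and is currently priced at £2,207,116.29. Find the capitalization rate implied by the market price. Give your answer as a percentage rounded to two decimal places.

6.43%

P = C/r ⇒ r = C/P = £142,000.00/£2,207,116.29 = 0.064337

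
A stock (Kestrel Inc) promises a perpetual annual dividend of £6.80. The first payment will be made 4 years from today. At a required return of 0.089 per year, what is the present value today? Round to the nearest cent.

Value at end of year 3: C / r = £6.80 / 0.089 = £76.4045
Discount to today: PV = £76.4045 / (1 + 0.089)^3 = £76.4045 / 1.291468 = £59.16

£59.16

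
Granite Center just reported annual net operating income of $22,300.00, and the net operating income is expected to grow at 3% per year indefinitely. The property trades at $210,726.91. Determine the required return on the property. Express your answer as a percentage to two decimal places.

13.90%

D₁ = $22,300.00 × 1.03 = $22,969.0000
P = D₁/(r − g) ⇒ r = D₁/P + g = $22,969.0000/$210,726.91 + 0.03 = 0.108999 + 0.03 = 0.138999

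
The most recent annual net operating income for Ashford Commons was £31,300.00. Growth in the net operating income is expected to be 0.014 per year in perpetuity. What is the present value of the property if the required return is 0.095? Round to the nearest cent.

D₁ = D₀ × (1 + g) = £31,300.00 × 1.014 = £31,738.2000
Growing perpetuity: P = D₁ / (r − g) = £31,738.2000 / (0.095 − 0.014) = £391,829.63

£391829.63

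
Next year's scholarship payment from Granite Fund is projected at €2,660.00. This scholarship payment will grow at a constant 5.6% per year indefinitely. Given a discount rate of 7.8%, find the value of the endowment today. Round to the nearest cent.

Growing perpetuity: P = D₁ / (r − g) = €2,660.0000 / (0.078 − 0.056) = €120,909.09

€120909.09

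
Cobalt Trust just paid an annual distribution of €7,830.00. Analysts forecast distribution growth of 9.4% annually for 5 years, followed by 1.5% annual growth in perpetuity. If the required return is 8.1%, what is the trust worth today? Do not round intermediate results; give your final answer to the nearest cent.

€168418.01

D_1 = 8566.02000
D_2 = 9371.22588
D_3 = 10252.12111
D_4 = 11215.82050
D_5 = 12270.10762
Terminal value at year 5: TV = D_5×(1+g_2)/(r−g_2) = 12454.15924/0.066 = 188699.38240
P_0 = D_1/(1+r)^1 + D_2/(1+r)^2 + D_3/(1+r)^3 + D_4/(1+r)^4 + D_5/(1+r)^5 + TV/(1+r)^5
    = 7924.16281 + 8019.45802 + 8115.89923 + 8213.50024 + 8312.27499 + 127832.71386 = 168418.00915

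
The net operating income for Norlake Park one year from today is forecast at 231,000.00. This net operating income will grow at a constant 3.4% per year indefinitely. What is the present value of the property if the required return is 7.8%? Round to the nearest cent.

5250000.00

Growing perpetuity: P = D₁ / (r − g) = 231,000.0000 / (0.078 − 0.034) = 5,250,000.00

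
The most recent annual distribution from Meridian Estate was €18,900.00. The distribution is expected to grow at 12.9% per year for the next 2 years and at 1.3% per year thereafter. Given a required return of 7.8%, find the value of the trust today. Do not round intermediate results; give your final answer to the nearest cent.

D_1 = 21338.10000
D_2 = 24090.71490
Terminal value at year 2: TV = D_2×(1+g_2)/(r−g_2) = 24403.89419/0.065 = 375444.52606
P_0 = D_1/(1+r)^1 + D_2/(1+r)^2 + TV/(1+r)^2
    = 19794.15584 + 20730.61405 + 323078.64669 = 363603.41658

€363603.42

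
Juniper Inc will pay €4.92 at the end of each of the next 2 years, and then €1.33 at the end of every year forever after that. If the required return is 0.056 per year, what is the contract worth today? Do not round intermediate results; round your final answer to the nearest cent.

€30.37

PV of 2-year annuity: €4.92 × [1 − (1+0.056)^−2] / 0.056 = 9.07111
Perpetuity value at year 2: €1.33 / 0.056 = 23.75000
PV of perpetuity: 23.75000 / (1+0.056)^2 = 21.29785
Total PV = 9.07111 + 21.29785 = 30.36896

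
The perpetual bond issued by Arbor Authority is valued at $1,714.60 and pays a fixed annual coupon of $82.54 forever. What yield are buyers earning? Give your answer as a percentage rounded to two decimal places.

4.81%

P = C/r ⇒ r = C/P = $82.54/$1,714.60 = 0.048140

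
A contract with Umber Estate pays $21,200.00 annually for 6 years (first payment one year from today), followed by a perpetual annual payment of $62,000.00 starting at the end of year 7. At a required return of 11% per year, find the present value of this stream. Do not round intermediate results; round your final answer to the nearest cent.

$391030.42

PV of 6-year annuity: $21,200.00 × [1 − (1+0.11)^−6] / 0.11 = 89687.40250
Perpetuity value at year 6: $62,000.00 / 0.11 = 563636.36364
PV of perpetuity: 563636.36364 / (1+0.11)^6 = 301343.01670
Total PV = 89687.40250 + 301343.01670 = 391030.41920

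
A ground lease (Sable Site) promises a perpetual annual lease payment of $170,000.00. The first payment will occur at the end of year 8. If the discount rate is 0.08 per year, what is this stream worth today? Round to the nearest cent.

Value at end of year 7: C / r = $170,000.00 / 0.08 = $2,125,000.0000
Discount to today: PV = $2,125,000.0000 / (1 + 0.08)^7 = $2,125,000.0000 / 1.713824 = $1,239,917.09

$1239917.09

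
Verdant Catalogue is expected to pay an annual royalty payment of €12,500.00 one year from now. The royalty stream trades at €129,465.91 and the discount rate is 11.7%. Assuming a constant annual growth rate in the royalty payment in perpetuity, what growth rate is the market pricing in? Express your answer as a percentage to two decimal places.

P = D₁/(r−g) ⇒ g = r − D₁/P = 0.117 − €12,500.00/€129,465.91 = 0.020449

2.04%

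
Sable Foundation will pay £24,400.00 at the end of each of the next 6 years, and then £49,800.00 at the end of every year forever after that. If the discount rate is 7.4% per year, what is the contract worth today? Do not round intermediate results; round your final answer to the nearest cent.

£553383.54

PV of 6-year annuity: £24,400.00 × [1 − (1+0.074)^−6] / 0.074 = 114881.18397
Perpetuity value at year 6: £49,800.00 / 0.074 = 672972.97297
PV of perpetuity: 672972.97297 / (1+0.074)^6 = 438502.35978
Total PV = 114881.18397 + 438502.35978 = 553383.54376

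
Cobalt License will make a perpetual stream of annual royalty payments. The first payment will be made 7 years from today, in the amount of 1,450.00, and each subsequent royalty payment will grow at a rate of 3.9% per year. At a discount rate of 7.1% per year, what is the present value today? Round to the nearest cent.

30024.87

Value at end of year 6: C₁ / (r − g) = 1,450.00 / (0.071 − 0.039) = 45,312.5000
Discount to today: PV = 45,312.5000 / (1 + 0.071)^6 = 45,312.5000 / 1.509165 = 30,024.87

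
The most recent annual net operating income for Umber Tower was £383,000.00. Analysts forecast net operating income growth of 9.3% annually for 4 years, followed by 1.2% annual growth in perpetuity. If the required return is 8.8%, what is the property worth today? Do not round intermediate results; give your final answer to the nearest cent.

D_1 = 418619.00000
D_2 = 457550.56700
D_3 = 500102.76973
D_4 = 546612.32732
Terminal value at year 4: TV = D_4×(1+g_2)/(r−g_2) = 553171.67524/0.076 = 7278574.67426
P_0 = D_1/(1+r)^1 + D_2/(1+r)^2 + D_3/(1+r)^3 + D_4/(1+r)^4 + TV/(1+r)^4
    = 384760.11029 + 386528.30933 + 388304.63428 + 390089.12249 + 5194344.63106 = 6744026.80745

£6744026.81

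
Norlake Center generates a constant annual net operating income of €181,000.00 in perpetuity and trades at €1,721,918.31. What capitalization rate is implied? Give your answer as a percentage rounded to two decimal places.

P = C/r ⇒ r = C/P = €181,000.00/€1,721,918.31 = 0.105115

10.51%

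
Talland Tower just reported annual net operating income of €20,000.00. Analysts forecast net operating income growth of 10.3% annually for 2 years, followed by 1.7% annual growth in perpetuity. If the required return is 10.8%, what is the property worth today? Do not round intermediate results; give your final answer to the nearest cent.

€261233.39

D_1 = 22060.00000
D_2 = 24332.18000
Terminal value at year 2: TV = D_2×(1+g_2)/(r−g_2) = 24745.82706/0.091 = 271932.16549
P_0 = D_1/(1+r)^1 + D_2/(1+r)^2 + TV/(1+r)^2
    = 19909.74729 + 19819.90186 + 221503.73840 = 261233.38755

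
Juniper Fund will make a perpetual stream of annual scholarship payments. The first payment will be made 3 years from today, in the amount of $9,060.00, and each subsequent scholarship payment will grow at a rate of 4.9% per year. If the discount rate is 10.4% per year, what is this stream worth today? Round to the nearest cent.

Value at end of year 2: C₁ / (r − g) = $9,060.00 / (0.104 − 0.049) = $164,727.2727
Discount to today: PV = $164,727.2727 / (1 + 0.104)^2 = $164,727.2727 / 1.218816 = $135,153.52

$135153.52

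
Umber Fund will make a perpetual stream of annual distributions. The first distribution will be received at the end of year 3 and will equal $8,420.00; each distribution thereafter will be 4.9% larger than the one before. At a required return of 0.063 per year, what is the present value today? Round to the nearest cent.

$532252.28

Value at end of year 2: C₁ / (r − g) = $8,420.00 / (0.063 − 0.049) = $601,428.5714
Discount to today: PV = $601,428.5714 / (1 + 0.063)^2 = $601,428.5714 / 1.129969 = $532,252.28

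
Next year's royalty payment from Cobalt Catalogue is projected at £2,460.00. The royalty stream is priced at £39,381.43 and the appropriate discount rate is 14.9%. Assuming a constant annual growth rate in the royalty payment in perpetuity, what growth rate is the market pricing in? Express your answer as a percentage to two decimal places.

8.65%

P = D₁/(r−g) ⇒ g = r − D₁/P = 0.149 − £2,460.00/£39,381.43 = 0.086534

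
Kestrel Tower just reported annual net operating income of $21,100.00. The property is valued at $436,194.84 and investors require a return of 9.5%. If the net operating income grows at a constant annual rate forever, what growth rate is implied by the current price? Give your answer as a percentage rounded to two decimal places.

P = D₀(1+g)/(r−g) ⇒ P(r−g) = D₀(1+g) ⇒ g(P+D₀) = P·r − D₀
g = (P·r − D₀)/(P + D₀) = ($436,194.84×0.095 − $21,100.00) / ($436,194.84 + $21,100.00) = 0.044476

4.45%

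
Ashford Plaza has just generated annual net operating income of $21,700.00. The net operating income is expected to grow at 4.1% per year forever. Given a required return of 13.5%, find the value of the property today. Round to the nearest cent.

D₁ = D₀ × (1 + g) = $21,700.00 × 1.041 = $22,589.7000
Growing perpetuity: P = D₁ / (r − g) = $22,589.7000 / (0.135 − 0.041) = $240,315.96

$240315.96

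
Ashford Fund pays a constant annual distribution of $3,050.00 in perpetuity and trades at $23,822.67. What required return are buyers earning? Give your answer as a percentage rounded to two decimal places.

12.80%

P = C/r ⇒ r = C/P = $3,050.00/$23,822.67 = 0.128029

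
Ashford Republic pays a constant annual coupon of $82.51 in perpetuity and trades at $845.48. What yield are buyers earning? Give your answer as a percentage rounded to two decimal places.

9.76%

P = C/r ⇒ r = C/P = $82.51/$845.48 = 0.097590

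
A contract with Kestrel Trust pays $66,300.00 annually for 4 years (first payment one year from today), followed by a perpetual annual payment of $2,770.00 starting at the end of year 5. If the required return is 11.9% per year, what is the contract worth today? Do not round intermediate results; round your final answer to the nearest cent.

$216647.22

PV of 4-year annuity: $66,300.00 × [1 − (1+0.119)^−4] / 0.119 = 201801.12019
Perpetuity value at year 4: $2,770.00 / 0.119 = 23277.31092
PV of perpetuity: 23277.31092 / (1+0.119)^4 = 14846.10274
Total PV = 201801.12019 + 14846.10274 = 216647.22292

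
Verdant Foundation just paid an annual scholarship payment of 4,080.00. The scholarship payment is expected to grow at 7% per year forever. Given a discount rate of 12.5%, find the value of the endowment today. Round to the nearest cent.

79374.55

D₁ = D₀ × (1 + g) = 4,080.00 × 1.07 = 4,365.6000
Growing perpetuity: P = D₁ / (r − g) = 4,365.6000 / (0.125 − 0.07) = 79,374.55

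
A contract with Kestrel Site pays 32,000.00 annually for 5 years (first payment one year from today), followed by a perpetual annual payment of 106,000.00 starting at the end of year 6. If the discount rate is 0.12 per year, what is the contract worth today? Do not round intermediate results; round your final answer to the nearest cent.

PV of 5-year annuity: 32,000.00 × [1 − (1+0.12)^−5] / 0.12 = 115352.83848
Perpetuity value at year 5: 106,000.00 / 0.12 = 883333.33333
PV of perpetuity: 883333.33333 / (1+0.12)^5 = 501227.05588
Total PV = 115352.83848 + 501227.05588 = 616579.89436

616579.89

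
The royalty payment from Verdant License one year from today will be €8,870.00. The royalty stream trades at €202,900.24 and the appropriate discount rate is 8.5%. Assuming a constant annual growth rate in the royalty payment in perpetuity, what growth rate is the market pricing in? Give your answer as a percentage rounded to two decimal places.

P = D₁/(r−g) ⇒ g = r − D₁/P = 0.085 − €8,870.00/€202,900.24 = 0.041284

4.13%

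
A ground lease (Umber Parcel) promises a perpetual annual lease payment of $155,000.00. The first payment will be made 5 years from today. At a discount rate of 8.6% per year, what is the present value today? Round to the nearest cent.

Value at end of year 4: C / r = $155,000.00 / 0.086 = $1,802,325.5814
Discount to today: PV = $1,802,325.5814 / (1 + 0.086)^4 = $1,802,325.5814 / 1.390975 = $1,295,728.30

$1295728.30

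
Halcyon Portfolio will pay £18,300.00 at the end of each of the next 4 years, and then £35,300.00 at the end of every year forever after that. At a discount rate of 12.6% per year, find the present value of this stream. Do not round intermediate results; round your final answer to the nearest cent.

£229169.56

PV of 4-year annuity: £18,300.00 × [1 − (1+0.126)^−4] / 0.126 = 54888.33955
Perpetuity value at year 4: £35,300.00 / 0.126 = 280158.73016
PV of perpetuity: 280158.73016 / (1+0.126)^4 = 174281.22273
Total PV = 54888.33955 + 174281.22273 = 229169.56227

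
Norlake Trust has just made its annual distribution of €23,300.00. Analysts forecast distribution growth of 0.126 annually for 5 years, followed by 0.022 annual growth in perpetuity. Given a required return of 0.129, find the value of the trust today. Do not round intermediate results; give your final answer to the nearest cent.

€335181.13

D_1 = 26235.80000
D_2 = 29541.51080
D_3 = 33263.74116
D_4 = 37454.97255
D_5 = 42174.29909
Terminal value at year 5: TV = D_5×(1+g_2)/(r−g_2) = 43102.13367/0.107 = 402823.67914
P_0 = D_1/(1+r)^1 + D_2/(1+r)^2 + D_3/(1+r)^3 + D_4/(1+r)^4 + D_5/(1+r)^5 + TV/(1+r)^5
    = 23238.08680 + 23176.33812 + 23114.75352 + 23053.33256 + 22992.07482 + 219606.54637 = 335181.13220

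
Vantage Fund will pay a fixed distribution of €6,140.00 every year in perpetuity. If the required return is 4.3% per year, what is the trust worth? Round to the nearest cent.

€142790.70

Level perpetuity: PV = C / r = €6,140.00 / 0.043 = €142,790.70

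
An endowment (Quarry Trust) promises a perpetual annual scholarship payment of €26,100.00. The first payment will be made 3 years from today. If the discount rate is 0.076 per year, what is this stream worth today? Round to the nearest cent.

Value at end of year 2: C / r = €26,100.00 / 0.076 = €343,421.0526
Discount to today: PV = €343,421.0526 / (1 + 0.076)^2 = €343,421.0526 / 1.157776 = €296,621.33

€296621.33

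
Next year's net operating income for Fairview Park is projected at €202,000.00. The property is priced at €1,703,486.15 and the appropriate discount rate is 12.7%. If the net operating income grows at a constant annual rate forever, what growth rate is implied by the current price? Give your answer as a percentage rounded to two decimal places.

P = D₁/(r−g) ⇒ g = r − D₁/P = 0.127 − €202,000.00/€1,703,486.15 = 0.008420

0.84%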